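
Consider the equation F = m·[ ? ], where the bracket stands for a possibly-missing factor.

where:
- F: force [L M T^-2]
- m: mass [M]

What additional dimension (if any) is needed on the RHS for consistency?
[L T^-2] — acceleration (e.g. a)

F has dimensions [L M T^-2]; m has dimensions [M].
The bracketed factor must supply [L M T^-2] / [M] = [L T^-2].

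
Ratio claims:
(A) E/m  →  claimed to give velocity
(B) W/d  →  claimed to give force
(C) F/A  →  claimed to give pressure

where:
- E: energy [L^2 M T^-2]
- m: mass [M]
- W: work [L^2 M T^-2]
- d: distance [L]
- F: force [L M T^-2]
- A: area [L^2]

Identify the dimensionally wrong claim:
(A) E/m does not give velocity

(A) E/m: [L^2 T^-2] ≠ velocity [L T^-1] ✗
(B) W/d: [L M T^-2] = force [L M T^-2] ✓
(C) F/A: [L^-1 M T^-2] = pressure [L^-1 M T^-2] ✓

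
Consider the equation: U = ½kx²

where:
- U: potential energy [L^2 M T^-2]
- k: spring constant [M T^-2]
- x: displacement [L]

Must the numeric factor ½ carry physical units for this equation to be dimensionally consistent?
No

U has dimensions [L^2 M T^-2] and kx² already has dimensions [L^2 M T^-2], so the equation balances without ½ contributing any dimensions. ½ is a pure (dimensionless) number; changing or removing it would not affect dimensional consistency.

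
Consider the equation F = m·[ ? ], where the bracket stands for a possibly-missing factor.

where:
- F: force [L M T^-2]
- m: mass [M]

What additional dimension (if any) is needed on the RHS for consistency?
[L T^-2] — acceleration (e.g. a)

F has dimensions [L M T^-2]; m has dimensions [M].
The bracketed factor must supply [L M T^-2] / [M] = [L T^-2].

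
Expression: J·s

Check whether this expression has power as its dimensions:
No

The expression J·s has dimensions [L^2 M T^-1], but power has dimensions [L^2 M T^-3].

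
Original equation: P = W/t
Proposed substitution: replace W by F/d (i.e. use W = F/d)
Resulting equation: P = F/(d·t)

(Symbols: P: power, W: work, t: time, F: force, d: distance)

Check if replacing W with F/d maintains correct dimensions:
No

[W] = [L^2 M T^-2] and [F/d] = [M T^-2]. These differ, so the substitution replaces a quantity by one of different dimensions and the result P = F/(d·t) has LHS [L^2 M T^-3] vs RHS [M T^-3] — inconsistent.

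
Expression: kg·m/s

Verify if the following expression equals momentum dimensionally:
Yes

The expression kg·m/s has dimensions [L M T^-1], which is exactly momentum [L M T^-1].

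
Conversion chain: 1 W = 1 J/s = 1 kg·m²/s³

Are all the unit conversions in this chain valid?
The chain is correct (no errors).

Correct: Watt is Joule per second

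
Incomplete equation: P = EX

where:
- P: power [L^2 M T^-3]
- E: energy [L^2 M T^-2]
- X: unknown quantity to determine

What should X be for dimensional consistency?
X = f (inverse time / frequency (1/t)), dimensions [T^-1]

P has dimensions [L^2 M T^-3]; the rest of the RHS (E) has dimensions [L^2 M T^-2].
So X must have dimensions [T^-1] — X = f (inverse time / frequency (1/t)).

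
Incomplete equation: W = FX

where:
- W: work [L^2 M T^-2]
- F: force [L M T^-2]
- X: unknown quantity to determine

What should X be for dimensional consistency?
X = d (distance), dimensions [L]

W has dimensions [L^2 M T^-2]; the rest of the RHS (F) has dimensions [L M T^-2].
So X must have dimensions [L] — X = d (distance).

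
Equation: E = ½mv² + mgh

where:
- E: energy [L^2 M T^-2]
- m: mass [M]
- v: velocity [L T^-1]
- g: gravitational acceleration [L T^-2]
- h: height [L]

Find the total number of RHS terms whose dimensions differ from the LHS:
0

LHS E: [L^2 M T^-2]
- ½mv²: [L^2 M T^-2] ✓
- mgh: [L^2 M T^-2] ✓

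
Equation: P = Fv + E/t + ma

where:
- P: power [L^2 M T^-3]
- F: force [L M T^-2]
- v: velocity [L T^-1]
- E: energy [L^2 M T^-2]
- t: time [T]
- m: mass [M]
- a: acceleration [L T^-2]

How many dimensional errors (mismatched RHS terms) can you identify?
1

LHS P: [L^2 M T^-3]
- Fv: [L^2 M T^-3] ✓
- E/t: [L^2 M T^-3] ✓
- ma: [L M T^-2] ✗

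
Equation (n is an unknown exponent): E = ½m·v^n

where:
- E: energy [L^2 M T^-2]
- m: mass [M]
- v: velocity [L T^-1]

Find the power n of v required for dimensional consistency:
n = 2

E has dimensions [L^2 M T^-2]; v has dimensions [L T^-1].
The rest of the RHS has dimensions [M], so v^n must supply [L^2 T^-2].
With n = 2: ½m·v^2 has dimensions [L^2 M T^-2], matching the LHS ✓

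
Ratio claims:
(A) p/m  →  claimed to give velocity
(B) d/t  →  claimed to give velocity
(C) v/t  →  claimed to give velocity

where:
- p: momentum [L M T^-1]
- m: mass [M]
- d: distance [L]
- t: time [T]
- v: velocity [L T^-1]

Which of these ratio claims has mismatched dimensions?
(C) v/t does not give velocity

(A) p/m: [L T^-1] = velocity [L T^-1] ✓
(B) d/t: [L T^-1] = velocity [L T^-1] ✓
(C) v/t: [L T^-2] ≠ velocity [L T^-1] ✗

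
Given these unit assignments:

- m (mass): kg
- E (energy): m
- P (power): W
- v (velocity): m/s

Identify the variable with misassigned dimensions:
E

The variable E (energy) should have units J, not m.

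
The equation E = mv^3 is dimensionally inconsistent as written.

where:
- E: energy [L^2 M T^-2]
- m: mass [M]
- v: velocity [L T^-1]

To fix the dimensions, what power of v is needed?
The exponent of v should be 2: E = mv^2

The LHS E has dimensions [L^2 M T^-2]; v has dimensions [L T^-1].
As written, the RHS mv^3 (exponent 3 on v) has dimensions [L^3 M T^-3], which does not match.
With exponent 2, the RHS mv^2 has dimensions [L^2 M T^-2], matching the LHS.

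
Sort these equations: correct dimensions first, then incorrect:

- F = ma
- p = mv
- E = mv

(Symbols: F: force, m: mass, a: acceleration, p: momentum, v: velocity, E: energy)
Dimensionally correct: F = ma, p = mv
Dimensionally incorrect: E = mv
Ordered (correct first, then incorrect): F = ma, p = mv, E = mv

- F = ma: LHS [L M T^-2], RHS [L M T^-2] → correct ✓
- p = mv: LHS [L M T^-1], RHS [L M T^-1] → correct ✓
- E = mv: LHS [L^2 M T^-2], RHS [L M T^-1] → incorrect ✗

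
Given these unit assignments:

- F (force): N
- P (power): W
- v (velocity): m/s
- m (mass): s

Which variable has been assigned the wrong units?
m

The variable m (mass) should have units kg, not s.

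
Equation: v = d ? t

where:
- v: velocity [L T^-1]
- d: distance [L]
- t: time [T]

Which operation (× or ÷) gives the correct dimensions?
division (÷): v = d ÷ t

v [L T^-1]; d [L]; t [T].
d × t → [L T] ✗
d ÷ t → [L T^-1] ✓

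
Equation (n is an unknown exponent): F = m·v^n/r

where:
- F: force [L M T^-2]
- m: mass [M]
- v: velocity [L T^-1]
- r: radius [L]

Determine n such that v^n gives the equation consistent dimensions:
n = 2

F has dimensions [L M T^-2]; v has dimensions [L T^-1].
The rest of the RHS has dimensions [L^-1 M], so v^n must supply [L^2 T^-2].
With n = 2: m·v^2/r has dimensions [L M T^-2], matching the LHS ✓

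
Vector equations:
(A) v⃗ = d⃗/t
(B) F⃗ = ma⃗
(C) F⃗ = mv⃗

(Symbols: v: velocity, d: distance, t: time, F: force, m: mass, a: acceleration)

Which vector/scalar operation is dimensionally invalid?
(C) F⃗ = mv⃗

(A) v⃗ = d⃗/t: LHS [L T^-1], RHS [L T^-1] ✓ — displacement (vector) divided by time (scalar)
(B) F⃗ = ma⃗: LHS [L M T^-2], RHS [L M T^-2] ✓ — Force and acceleration are vectors, mass is a scalar
(C) F⃗ = mv⃗: LHS [L M T^-2], RHS [L M T^-1] ✗ — mass times velocity is momentum, not force; should be ma⃗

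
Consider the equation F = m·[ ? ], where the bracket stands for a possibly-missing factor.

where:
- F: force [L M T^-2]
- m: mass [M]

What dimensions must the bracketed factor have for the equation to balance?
[L T^-2] — acceleration (e.g. a)

F has dimensions [L M T^-2]; m has dimensions [M].
The bracketed factor must supply [L M T^-2] / [M] = [L T^-2].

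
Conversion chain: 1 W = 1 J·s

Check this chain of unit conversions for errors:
The chain is incorrect (it contains an error).

Incorrect: Watt is J/s, not J·s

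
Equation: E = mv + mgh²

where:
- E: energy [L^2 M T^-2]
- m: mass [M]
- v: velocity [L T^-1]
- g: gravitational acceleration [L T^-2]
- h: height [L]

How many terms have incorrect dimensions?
2

LHS E: [L^2 M T^-2]
- mv: [L M T^-1] ✗
- mgh²: [L^3 M T^-2] ✗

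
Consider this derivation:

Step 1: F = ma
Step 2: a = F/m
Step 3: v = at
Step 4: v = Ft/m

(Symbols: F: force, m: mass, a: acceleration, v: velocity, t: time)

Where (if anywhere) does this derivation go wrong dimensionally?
No step introduces an error — all steps are dimensionally consistent.

Step 1: F = ma → LHS [L M T^-2], RHS [L M T^-2] ✓
Step 2: a = F/m → LHS [L T^-2], RHS [L T^-2] ✓
Step 3: v = at → LHS [L T^-1], RHS [L T^-1] ✓
Step 4: v = Ft/m → LHS [L T^-1], RHS [L T^-1] ✓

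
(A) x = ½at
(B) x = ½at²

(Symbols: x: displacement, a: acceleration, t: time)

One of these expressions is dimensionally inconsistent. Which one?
(A)

(A) x = ½at: LHS [L], RHS [L T^-1] ✗
(B) x = ½at²: LHS [L], RHS [L] ✓

Expression (A) x = ½at is dimensionally incorrect.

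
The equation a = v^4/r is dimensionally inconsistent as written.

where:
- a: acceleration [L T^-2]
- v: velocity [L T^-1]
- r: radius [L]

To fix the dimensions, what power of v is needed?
The exponent of v should be 2: a = v^2/r

The LHS a has dimensions [L T^-2]; v has dimensions [L T^-1].
As written, the RHS v^4/r (exponent 4 on v) has dimensions [L^3 T^-4], which does not match.
With exponent 2, the RHS v^2/r has dimensions [L T^-2], matching the LHS.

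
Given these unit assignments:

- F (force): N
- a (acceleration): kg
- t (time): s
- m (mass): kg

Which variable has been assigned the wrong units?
a

The variable a (acceleration) should have units m/s², not kg.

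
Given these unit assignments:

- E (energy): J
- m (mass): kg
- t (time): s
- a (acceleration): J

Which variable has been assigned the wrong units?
a

The variable a (acceleration) should have units m/s², not J.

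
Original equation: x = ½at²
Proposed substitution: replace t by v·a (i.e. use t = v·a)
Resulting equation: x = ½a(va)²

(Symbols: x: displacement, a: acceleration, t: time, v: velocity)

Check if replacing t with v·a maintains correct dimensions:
No

[t] = [T] and [v·a] = [L^2 T^-3]. These differ, so the substitution replaces a quantity by one of different dimensions and the result x = ½a(va)² has LHS [L] vs RHS [L^5 T^-8] — inconsistent.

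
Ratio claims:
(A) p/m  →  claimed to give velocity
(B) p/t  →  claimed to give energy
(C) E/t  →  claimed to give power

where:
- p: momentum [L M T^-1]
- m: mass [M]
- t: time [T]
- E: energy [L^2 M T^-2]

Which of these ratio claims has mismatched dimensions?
(B) p/t does not give energy

(A) p/m: [L T^-1] = velocity [L T^-1] ✓
(B) p/t: [L M T^-2] ≠ energy [L^2 M T^-2] ✗
(C) E/t: [L^2 M T^-3] = power [L^2 M T^-3] ✓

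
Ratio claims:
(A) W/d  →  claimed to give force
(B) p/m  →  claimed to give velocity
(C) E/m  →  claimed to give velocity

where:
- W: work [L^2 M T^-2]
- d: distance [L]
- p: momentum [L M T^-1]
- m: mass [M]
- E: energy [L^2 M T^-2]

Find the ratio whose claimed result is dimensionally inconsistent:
(C) E/m does not give velocity

(A) W/d: [L M T^-2] = force [L M T^-2] ✓
(B) p/m: [L T^-1] = velocity [L T^-1] ✓
(C) E/m: [L^2 T^-2] ≠ velocity [L T^-1] ✗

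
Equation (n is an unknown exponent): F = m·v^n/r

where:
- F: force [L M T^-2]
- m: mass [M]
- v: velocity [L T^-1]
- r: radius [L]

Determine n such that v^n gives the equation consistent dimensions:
n = 2

F has dimensions [L M T^-2]; v has dimensions [L T^-1].
The rest of the RHS has dimensions [L^-1 M], so v^n must supply [L^2 T^-2].
With n = 2: m·v^2/r has dimensions [L M T^-2], matching the LHS ✓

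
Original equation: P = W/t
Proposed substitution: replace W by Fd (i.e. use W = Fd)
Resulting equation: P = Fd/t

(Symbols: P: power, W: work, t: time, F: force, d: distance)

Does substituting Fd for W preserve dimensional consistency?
Yes

[W] = [L^2 M T^-2] and [Fd] = [L^2 M T^-2]. These match, so the substitution replaces a quantity by one of the same dimensions and the result P = Fd/t has LHS [L^2 M T^-3] vs RHS [L^2 M T^-3] — still consistent.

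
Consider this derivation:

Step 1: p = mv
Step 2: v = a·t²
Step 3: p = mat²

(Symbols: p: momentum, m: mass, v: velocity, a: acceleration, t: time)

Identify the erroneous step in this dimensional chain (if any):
Step 2

Step 1: p = mv → LHS [L M T^-1], RHS [L M T^-1] ✓
Step 2: v = a·t² → LHS [L T^-1], RHS [L] ✗

The first dimensional inconsistency appears in step 2: v = a·t²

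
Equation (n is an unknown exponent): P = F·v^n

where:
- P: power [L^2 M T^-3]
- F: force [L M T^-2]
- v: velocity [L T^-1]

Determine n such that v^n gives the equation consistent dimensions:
n = 1

P has dimensions [L^2 M T^-3]; v has dimensions [L T^-1].
The rest of the RHS has dimensions [L M T^-2], so v^n must supply [L T^-1].
With n = 1: F·v^1 has dimensions [L^2 M T^-3], matching the LHS ✓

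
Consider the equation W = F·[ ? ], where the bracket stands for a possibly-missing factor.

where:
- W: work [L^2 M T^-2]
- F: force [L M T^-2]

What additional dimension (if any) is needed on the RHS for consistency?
[L] — length (e.g. a distance d)

W has dimensions [L^2 M T^-2]; F has dimensions [L M T^-2].
The bracketed factor must supply [L^2 M T^-2] / [L M T^-2] = [L].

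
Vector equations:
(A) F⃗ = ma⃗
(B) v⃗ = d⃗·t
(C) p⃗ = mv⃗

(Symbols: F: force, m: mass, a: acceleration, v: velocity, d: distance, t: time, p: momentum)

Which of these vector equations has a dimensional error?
(B) v⃗ = d⃗·t

(A) F⃗ = ma⃗: LHS [L M T^-2], RHS [L M T^-2] ✓ — Force and acceleration are vectors, mass is a scalar
(B) v⃗ = d⃗·t: LHS [L T^-1], RHS [L T] ✗ — velocity is displacement per time; should be d⃗/t
(C) p⃗ = mv⃗: LHS [L M T^-1], RHS [L M T^-1] ✓ — mass (scalar) times velocity (vector)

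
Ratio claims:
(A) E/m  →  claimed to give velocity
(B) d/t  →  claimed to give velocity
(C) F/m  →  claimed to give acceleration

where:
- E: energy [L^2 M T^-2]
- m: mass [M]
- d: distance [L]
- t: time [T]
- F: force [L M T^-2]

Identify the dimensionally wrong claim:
(A) E/m does not give velocity

(A) E/m: [L^2 T^-2] ≠ velocity [L T^-1] ✗
(B) d/t: [L T^-1] = velocity [L T^-1] ✓
(C) F/m: [L T^-2] = acceleration [L T^-2] ✓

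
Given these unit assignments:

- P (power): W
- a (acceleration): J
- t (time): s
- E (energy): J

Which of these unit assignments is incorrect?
a

The variable a (acceleration) should have units m/s², not J.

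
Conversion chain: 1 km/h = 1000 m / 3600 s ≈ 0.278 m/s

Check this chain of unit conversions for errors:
The chain is correct (no errors).

Correct: 1 km = 1000 m, 1 h = 3600 s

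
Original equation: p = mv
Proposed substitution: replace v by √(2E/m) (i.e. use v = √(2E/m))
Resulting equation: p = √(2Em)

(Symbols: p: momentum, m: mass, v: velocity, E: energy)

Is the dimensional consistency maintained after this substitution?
Yes

[v] = [L T^-1] and [√(2E/m)] = [L T^-1]. These match, so the substitution replaces a quantity by one of the same dimensions and the result p = √(2Em) has LHS [L M T^-1] vs RHS [L M T^-1] — still consistent.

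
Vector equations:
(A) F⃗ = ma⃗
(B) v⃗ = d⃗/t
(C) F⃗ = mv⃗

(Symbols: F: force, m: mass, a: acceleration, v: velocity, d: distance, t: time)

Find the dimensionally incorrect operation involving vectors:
(C) F⃗ = mv⃗

(A) F⃗ = ma⃗: LHS [L M T^-2], RHS [L M T^-2] ✓ — Force and acceleration are vectors, mass is a scalar
(B) v⃗ = d⃗/t: LHS [L T^-1], RHS [L T^-1] ✓ — displacement (vector) divided by time (scalar)
(C) F⃗ = mv⃗: LHS [L M T^-2], RHS [L M T^-1] ✗ — mass times velocity is momentum, not force; should be ma⃗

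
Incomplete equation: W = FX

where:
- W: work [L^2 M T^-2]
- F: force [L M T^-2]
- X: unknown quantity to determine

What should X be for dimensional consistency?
X = d (distance), dimensions [L]

W has dimensions [L^2 M T^-2]; the rest of the RHS (F) has dimensions [L M T^-2].
So X must have dimensions [L] — X = d (distance).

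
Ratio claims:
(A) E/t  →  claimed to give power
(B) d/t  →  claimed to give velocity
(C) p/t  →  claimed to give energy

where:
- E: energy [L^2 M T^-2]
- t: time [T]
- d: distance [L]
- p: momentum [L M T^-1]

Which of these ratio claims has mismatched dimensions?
(C) p/t does not give energy

(A) E/t: [L^2 M T^-3] = power [L^2 M T^-3] ✓
(B) d/t: [L T^-1] = velocity [L T^-1] ✓
(C) p/t: [L M T^-2] ≠ energy [L^2 M T^-2] ✗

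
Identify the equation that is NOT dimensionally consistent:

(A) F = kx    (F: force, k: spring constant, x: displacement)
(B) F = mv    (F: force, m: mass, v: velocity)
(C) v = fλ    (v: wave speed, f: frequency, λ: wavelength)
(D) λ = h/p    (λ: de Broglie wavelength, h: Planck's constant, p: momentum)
(B) F = mv

The equation (B) F = mv is dimensionally incorrect.

LHS (F): [L M T^-2]
RHS (mv): [L M T^-1] ✗

The dimensions do not match. The other three equations balance.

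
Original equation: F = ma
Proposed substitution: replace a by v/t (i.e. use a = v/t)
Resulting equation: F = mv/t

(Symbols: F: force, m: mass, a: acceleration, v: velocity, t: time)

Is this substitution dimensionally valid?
Yes

[a] = [L T^-2] and [v/t] = [L T^-2]. These match, so the substitution replaces a quantity by one of the same dimensions and the result F = mv/t has LHS [L M T^-2] vs RHS [L M T^-2] — still consistent.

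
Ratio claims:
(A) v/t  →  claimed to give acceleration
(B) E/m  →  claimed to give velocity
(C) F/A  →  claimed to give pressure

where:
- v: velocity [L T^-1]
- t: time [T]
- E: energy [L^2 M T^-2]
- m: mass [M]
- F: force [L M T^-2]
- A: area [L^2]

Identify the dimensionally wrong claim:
(B) E/m does not give velocity

(A) v/t: [L T^-2] = acceleration [L T^-2] ✓
(B) E/m: [L^2 T^-2] ≠ velocity [L T^-1] ✗
(C) F/A: [L^-1 M T^-2] = pressure [L^-1 M T^-2] ✓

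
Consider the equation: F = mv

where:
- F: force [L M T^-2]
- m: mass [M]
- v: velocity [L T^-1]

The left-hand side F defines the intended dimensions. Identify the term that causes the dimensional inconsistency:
The right-hand side term mv

F has dimensions [L M T^-2], but mv has dimensions [L M T^-1], so the term mv is dimensionally wrong for F.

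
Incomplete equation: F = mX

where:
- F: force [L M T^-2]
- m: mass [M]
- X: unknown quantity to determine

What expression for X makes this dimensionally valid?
X = a (acceleration), dimensions [L T^-2]

F has dimensions [L M T^-2]; the rest of the RHS (m) has dimensions [M].
So X must have dimensions [L T^-2] — X = a (acceleration).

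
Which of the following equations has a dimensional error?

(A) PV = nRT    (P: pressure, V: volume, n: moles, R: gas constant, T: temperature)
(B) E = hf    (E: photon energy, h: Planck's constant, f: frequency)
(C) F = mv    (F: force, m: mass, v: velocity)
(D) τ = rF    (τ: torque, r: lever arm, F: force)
(C) F = mv

The equation (C) F = mv is dimensionally incorrect.

LHS (F): [L M T^-2]
RHS (mv): [L M T^-1] ✗

The dimensions do not match. The other three equations balance.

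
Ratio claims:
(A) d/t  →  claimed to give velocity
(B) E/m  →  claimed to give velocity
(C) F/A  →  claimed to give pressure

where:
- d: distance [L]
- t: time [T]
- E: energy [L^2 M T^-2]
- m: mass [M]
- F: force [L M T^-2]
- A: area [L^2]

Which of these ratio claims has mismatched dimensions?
(B) E/m does not give velocity

(A) d/t: [L T^-1] = velocity [L T^-1] ✓
(B) E/m: [L^2 T^-2] ≠ velocity [L T^-1] ✗
(C) F/A: [L^-1 M T^-2] = pressure [L^-1 M T^-2] ✓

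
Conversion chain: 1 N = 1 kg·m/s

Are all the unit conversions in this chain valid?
The chain is incorrect (it contains an error).

Incorrect: Newton is kg·m/s², not kg·m/s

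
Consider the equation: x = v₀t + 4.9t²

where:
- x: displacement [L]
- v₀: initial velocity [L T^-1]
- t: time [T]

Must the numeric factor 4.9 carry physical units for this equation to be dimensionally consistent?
Yes

x has dimensions [L], while t² alone has dimensions [T^2]. For the equation to balance, the factor 4.9 must carry dimensions [L T^-2] — it is a dimensional constant (a numerical value of a physical quantity with its units suppressed), not a pure number.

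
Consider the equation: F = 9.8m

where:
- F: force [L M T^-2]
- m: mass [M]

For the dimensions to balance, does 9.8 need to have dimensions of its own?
Yes

F has dimensions [L M T^-2], while m alone has dimensions [M]. For the equation to balance, the factor 9.8 must carry dimensions [L T^-2] — it is a dimensional constant (a numerical value of a physical quantity with its units suppressed), not a pure number.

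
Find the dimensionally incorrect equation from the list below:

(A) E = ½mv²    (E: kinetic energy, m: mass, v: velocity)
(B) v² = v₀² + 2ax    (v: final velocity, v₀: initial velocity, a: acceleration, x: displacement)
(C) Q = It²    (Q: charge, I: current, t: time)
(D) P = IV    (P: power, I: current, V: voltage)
(C) Q = It²

The equation (C) Q = It² is dimensionally incorrect.

LHS (Q): [I T]
RHS (It²): [I T^2] ✗

The dimensions do not match. The other three equations balance.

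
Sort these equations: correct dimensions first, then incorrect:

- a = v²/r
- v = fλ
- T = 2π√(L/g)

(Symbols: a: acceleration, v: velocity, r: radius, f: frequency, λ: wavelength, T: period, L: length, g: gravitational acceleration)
Dimensionally correct: a = v²/r, v = fλ, T = 2π√(L/g)
Dimensionally incorrect: none
Ordered (correct first, then incorrect): a = v²/r, v = fλ, T = 2π√(L/g)

- a = v²/r: LHS [L T^-2], RHS [L T^-2] → correct ✓
- v = fλ: LHS [L T^-1], RHS [L T^-1] → correct ✓
- T = 2π√(L/g): LHS [T], RHS [T] → correct ✓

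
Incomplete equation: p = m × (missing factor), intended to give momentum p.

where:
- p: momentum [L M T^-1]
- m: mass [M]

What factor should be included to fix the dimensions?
v (velocity), dimensions [L T^-1]

p has dimensions [L M T^-1] and m has dimensions [M].
The missing factor must have dimensions [L M T^-1] / [M] = [L T^-1], i.e. velocity (v).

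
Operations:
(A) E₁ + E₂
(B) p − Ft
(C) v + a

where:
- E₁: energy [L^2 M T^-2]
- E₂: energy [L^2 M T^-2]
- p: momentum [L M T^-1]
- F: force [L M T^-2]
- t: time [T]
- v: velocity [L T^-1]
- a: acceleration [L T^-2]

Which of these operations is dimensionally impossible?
(C) v + a

(A) E₁ + E₂: E₁ [L^2 M T^-2] and E₂ [L^2 M T^-2] — same dimensions ✓
(B) p − Ft: p [L M T^-1] and Ft [L M T^-1] — same dimensions ✓
(C) v + a: v [L T^-1] and a [L T^-2] — different dimensions cannot be added/subtracted ✗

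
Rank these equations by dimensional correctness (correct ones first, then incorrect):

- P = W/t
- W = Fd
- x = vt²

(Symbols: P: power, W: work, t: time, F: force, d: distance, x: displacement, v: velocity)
Dimensionally correct: P = W/t, W = Fd
Dimensionally incorrect: x = vt²
Ordered (correct first, then incorrect): P = W/t, W = Fd, x = vt²

- P = W/t: LHS [L^2 M T^-3], RHS [L^2 M T^-3] → correct ✓
- W = Fd: LHS [L^2 M T^-2], RHS [L^2 M T^-2] → correct ✓
- x = vt²: LHS [L], RHS [L T] → incorrect ✗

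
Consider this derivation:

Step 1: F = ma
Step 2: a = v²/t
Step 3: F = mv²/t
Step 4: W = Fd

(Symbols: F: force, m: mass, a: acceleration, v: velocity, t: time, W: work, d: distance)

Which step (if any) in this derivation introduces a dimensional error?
Step 2

Step 1: F = ma → LHS [L M T^-2], RHS [L M T^-2] ✓
Step 2: a = v²/t → LHS [L T^-2], RHS [L^2 T^-3] ✗

The first dimensional inconsistency appears in step 2: a = v²/t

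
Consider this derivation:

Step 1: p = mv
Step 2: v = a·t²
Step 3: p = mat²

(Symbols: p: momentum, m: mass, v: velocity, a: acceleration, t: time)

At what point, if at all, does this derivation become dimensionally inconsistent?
Step 2

Step 1: p = mv → LHS [L M T^-1], RHS [L M T^-1] ✓
Step 2: v = a·t² → LHS [L T^-1], RHS [L] ✗

The first dimensional inconsistency appears in step 2: v = a·t²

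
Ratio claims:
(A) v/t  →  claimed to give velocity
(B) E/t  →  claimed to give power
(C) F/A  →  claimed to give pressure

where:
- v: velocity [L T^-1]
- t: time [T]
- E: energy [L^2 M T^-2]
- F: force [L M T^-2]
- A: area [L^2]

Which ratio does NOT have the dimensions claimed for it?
(A) v/t does not give velocity

(A) v/t: [L T^-2] ≠ velocity [L T^-1] ✗
(B) E/t: [L^2 M T^-3] = power [L^2 M T^-3] ✓
(C) F/A: [L^-1 M T^-2] = pressure [L^-1 M T^-2] ✓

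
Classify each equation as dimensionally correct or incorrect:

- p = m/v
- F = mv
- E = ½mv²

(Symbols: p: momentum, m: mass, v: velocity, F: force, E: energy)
Dimensionally correct: E = ½mv²
Dimensionally incorrect: p = m/v, F = mv
Ordered (correct first, then incorrect): E = ½mv², p = m/v, F = mv

- p = m/v: LHS [L M T^-1], RHS [L^-1 M T] → incorrect ✗
- F = mv: LHS [L M T^-2], RHS [L M T^-1] → incorrect ✗
- E = ½mv²: LHS [L^2 M T^-2], RHS [L^2 M T^-2] → correct ✓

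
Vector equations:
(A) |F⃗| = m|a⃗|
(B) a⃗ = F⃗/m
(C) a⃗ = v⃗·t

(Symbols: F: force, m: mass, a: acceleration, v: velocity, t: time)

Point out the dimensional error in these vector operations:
(C) a⃗ = v⃗·t

(A) |F⃗| = m|a⃗|: LHS [L M T^-2], RHS [L M T^-2] ✓ — magnitudes of vectors are scalars
(B) a⃗ = F⃗/m: LHS [L T^-2], RHS [L T^-2] ✓ — force (vector) divided by mass (scalar)
(C) a⃗ = v⃗·t: LHS [L T^-2], RHS [L] ✗ — acceleration is velocity per time; should be v⃗/t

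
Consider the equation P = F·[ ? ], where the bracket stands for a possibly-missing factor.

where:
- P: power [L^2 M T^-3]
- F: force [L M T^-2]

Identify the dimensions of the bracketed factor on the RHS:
[L T^-1] — velocity (e.g. v)

P has dimensions [L^2 M T^-3]; F has dimensions [L M T^-2].
The bracketed factor must supply [L^2 M T^-3] / [L M T^-2] = [L T^-1].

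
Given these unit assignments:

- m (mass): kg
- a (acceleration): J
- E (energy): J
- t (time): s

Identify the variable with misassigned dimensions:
a

The variable a (acceleration) should have units m/s², not J.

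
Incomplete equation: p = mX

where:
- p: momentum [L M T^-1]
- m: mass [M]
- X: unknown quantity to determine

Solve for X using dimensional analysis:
X = v (velocity), dimensions [L T^-1]

p has dimensions [L M T^-1]; the rest of the RHS (m) has dimensions [M].
So X must have dimensions [L T^-1] — X = v (velocity).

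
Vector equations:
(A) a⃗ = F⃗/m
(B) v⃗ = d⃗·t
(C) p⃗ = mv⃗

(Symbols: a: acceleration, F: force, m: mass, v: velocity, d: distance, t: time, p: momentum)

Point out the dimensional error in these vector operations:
(B) v⃗ = d⃗·t

(A) a⃗ = F⃗/m: LHS [L T^-2], RHS [L T^-2] ✓ — force (vector) divided by mass (scalar)
(B) v⃗ = d⃗·t: LHS [L T^-1], RHS [L T] ✗ — velocity is displacement per time; should be d⃗/t
(C) p⃗ = mv⃗: LHS [L M T^-1], RHS [L M T^-1] ✓ — mass (scalar) times velocity (vector)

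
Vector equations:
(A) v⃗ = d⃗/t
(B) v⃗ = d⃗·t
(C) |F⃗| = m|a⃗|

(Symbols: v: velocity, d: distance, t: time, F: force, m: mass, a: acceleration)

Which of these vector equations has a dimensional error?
(B) v⃗ = d⃗·t

(A) v⃗ = d⃗/t: LHS [L T^-1], RHS [L T^-1] ✓ — displacement (vector) divided by time (scalar)
(B) v⃗ = d⃗·t: LHS [L T^-1], RHS [L T] ✗ — velocity is displacement per time; should be d⃗/t
(C) |F⃗| = m|a⃗|: LHS [L M T^-2], RHS [L M T^-2] ✓ — magnitudes of vectors are scalars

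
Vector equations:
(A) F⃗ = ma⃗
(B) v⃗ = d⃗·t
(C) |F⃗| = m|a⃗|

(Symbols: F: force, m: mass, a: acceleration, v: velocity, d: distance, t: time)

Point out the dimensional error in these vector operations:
(B) v⃗ = d⃗·t

(A) F⃗ = ma⃗: LHS [L M T^-2], RHS [L M T^-2] ✓ — Force and acceleration are vectors, mass is a scalar
(B) v⃗ = d⃗·t: LHS [L T^-1], RHS [L T] ✗ — velocity is displacement per time; should be d⃗/t
(C) |F⃗| = m|a⃗|: LHS [L M T^-2], RHS [L M T^-2] ✓ — magnitudes of vectors are scalars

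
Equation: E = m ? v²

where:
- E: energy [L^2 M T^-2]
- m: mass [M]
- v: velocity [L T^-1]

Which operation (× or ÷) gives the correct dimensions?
multiplication (×): E = m × v²

E [L^2 M T^-2]; m [M]; v² [L^2 T^-2].
m × v² → [L^2 M T^-2] ✓
m ÷ v² → [L^-2 M T^2] ✗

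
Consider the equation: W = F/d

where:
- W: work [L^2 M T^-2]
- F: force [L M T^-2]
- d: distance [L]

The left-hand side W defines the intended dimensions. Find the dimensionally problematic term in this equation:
The right-hand side term F/d

W has dimensions [L^2 M T^-2], but F/d has dimensions [M T^-2], so the term F/d is dimensionally wrong for W.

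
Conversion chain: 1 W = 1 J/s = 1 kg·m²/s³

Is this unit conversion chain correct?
The chain is correct (no errors).

Correct: Watt is Joule per second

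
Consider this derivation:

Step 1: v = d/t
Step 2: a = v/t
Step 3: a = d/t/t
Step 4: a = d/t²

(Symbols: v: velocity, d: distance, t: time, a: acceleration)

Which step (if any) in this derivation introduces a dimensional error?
No step introduces an error — all steps are dimensionally consistent.

Step 1: v = d/t → LHS [L T^-1], RHS [L T^-1] ✓
Step 2: a = v/t → LHS [L T^-2], RHS [L T^-2] ✓
Step 3: a = d/t/t → LHS [L T^-2], RHS [L T^-2] ✓
Step 4: a = d/t² → LHS [L T^-2], RHS [L T^-2] ✓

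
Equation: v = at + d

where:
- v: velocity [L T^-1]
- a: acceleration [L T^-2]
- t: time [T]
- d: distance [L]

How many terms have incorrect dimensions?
1

LHS v: [L T^-1]
- at: [L T^-1] ✓
- d: [L] ✗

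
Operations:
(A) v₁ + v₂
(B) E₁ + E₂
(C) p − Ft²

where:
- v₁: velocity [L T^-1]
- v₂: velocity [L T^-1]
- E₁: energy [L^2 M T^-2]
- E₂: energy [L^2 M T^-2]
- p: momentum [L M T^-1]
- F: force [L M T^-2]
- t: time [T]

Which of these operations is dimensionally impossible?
(C) p − Ft²

(A) v₁ + v₂: v₁ [L T^-1] and v₂ [L T^-1] — same dimensions ✓
(B) E₁ + E₂: E₁ [L^2 M T^-2] and E₂ [L^2 M T^-2] — same dimensions ✓
(C) p − Ft²: p [L M T^-1] and Ft² [L M] — different dimensions cannot be added/subtracted ✗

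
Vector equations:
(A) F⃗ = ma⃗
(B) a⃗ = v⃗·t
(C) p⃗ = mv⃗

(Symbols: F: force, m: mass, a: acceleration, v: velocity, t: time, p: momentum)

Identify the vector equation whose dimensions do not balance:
(B) a⃗ = v⃗·t

(A) F⃗ = ma⃗: LHS [L M T^-2], RHS [L M T^-2] ✓ — Force and acceleration are vectors, mass is a scalar
(B) a⃗ = v⃗·t: LHS [L T^-2], RHS [L] ✗ — acceleration is velocity per time; should be v⃗/t
(C) p⃗ = mv⃗: LHS [L M T^-1], RHS [L M T^-1] ✓ — mass (scalar) times velocity (vector)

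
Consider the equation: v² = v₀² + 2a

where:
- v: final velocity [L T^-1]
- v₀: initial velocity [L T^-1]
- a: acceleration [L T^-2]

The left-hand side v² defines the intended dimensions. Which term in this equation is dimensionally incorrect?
The term 2a

Checking each RHS term against the LHS:
- v₀²: [L^2 T^-2] — matches v² [L^2 T^-2] ✓
- 2a: [L T^-2] — does NOT match v² [L^2 T^-2] ✗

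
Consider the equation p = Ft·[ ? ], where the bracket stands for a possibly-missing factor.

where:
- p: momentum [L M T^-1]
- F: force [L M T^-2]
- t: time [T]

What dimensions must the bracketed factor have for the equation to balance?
Nothing is missing — the bracketed factor must be dimensionless.

p has dimensions [L M T^-1] and Ft already has dimensions [L M T^-1], so p = Ft is dimensionally complete.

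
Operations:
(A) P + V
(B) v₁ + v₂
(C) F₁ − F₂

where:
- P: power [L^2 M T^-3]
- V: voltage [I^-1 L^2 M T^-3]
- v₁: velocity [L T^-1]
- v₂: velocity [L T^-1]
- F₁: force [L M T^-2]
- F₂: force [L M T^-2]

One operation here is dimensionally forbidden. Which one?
(A) P + V

(A) P + V: P [L^2 M T^-3] and V [I^-1 L^2 M T^-3] — different dimensions cannot be added/subtracted ✗
(B) v₁ + v₂: v₁ [L T^-1] and v₂ [L T^-1] — same dimensions ✓
(C) F₁ − F₂: F₁ [L M T^-2] and F₂ [L M T^-2] — same dimensions ✓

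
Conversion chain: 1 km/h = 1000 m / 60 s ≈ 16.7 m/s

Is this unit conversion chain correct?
The chain is incorrect (it contains an error).

Incorrect: 1 h = 3600 s, not 60 s (1 km/h ≈ 0.278 m/s)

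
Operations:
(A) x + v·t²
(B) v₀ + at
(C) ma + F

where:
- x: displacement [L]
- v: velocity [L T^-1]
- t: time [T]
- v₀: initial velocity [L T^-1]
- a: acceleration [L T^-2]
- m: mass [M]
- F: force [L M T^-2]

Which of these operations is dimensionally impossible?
(A) x + v·t²

(A) x + v·t²: x [L] and v·t² [L T] — different dimensions cannot be added/subtracted ✗
(B) v₀ + at: v₀ [L T^-1] and at [L T^-1] — same dimensions ✓
(C) ma + F: ma [L M T^-2] and F [L M T^-2] — same dimensions ✓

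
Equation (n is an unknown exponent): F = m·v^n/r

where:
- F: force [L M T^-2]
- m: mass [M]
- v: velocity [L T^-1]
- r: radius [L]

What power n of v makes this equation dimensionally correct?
n = 2

F has dimensions [L M T^-2]; v has dimensions [L T^-1].
The rest of the RHS has dimensions [L^-1 M], so v^n must supply [L^2 T^-2].
With n = 2: m·v^2/r has dimensions [L M T^-2], matching the LHS ✓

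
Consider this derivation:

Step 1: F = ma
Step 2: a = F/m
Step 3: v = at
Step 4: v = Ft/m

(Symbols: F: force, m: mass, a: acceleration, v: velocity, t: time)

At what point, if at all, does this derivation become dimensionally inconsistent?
No step introduces an error — all steps are dimensionally consistent.

Step 1: F = ma → LHS [L M T^-2], RHS [L M T^-2] ✓
Step 2: a = F/m → LHS [L T^-2], RHS [L T^-2] ✓
Step 3: v = at → LHS [L T^-1], RHS [L T^-1] ✓
Step 4: v = Ft/m → LHS [L T^-1], RHS [L T^-1] ✓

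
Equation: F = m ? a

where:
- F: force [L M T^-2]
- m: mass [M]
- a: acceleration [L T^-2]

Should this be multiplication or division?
multiplication (×): F = m × a

F [L M T^-2]; m [M]; a [L T^-2].
m × a → [L M T^-2] ✓
m ÷ a → [L^-1 M T^2] ✗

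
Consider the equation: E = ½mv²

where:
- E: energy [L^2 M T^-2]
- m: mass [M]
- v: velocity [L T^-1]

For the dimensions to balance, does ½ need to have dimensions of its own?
No

E has dimensions [L^2 M T^-2] and mv² already has dimensions [L^2 M T^-2], so the equation balances without ½ contributing any dimensions. ½ is a pure (dimensionless) number; changing or removing it would not affect dimensional consistency.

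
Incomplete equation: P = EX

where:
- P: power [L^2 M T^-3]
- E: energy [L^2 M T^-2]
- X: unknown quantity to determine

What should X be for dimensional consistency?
X = f (inverse time / frequency (1/t)), dimensions [T^-1]

P has dimensions [L^2 M T^-3]; the rest of the RHS (E) has dimensions [L^2 M T^-2].
So X must have dimensions [T^-1] — X = f (inverse time / frequency (1/t)).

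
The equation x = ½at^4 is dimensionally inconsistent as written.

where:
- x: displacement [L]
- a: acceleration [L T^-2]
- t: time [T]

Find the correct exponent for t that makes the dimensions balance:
The exponent of t should be 2: x = ½at^2

The LHS x has dimensions [L]; t has dimensions [T].
As written, the RHS ½at^4 (exponent 4 on t) has dimensions [L T^2], which does not match.
With exponent 2, the RHS ½at^2 has dimensions [L], matching the LHS.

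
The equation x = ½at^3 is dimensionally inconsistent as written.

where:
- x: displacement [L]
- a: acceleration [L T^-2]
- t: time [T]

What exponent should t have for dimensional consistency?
The exponent of t should be 2: x = ½at^2

The LHS x has dimensions [L]; t has dimensions [T].
As written, the RHS ½at^3 (exponent 3 on t) has dimensions [L T], which does not match.
With exponent 2, the RHS ½at^2 has dimensions [L], matching the LHS.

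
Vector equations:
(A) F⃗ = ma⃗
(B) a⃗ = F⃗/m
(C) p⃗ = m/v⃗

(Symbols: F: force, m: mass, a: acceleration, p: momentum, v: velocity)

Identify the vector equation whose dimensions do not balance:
(C) p⃗ = m/v⃗

(A) F⃗ = ma⃗: LHS [L M T^-2], RHS [L M T^-2] ✓ — Force and acceleration are vectors, mass is a scalar
(B) a⃗ = F⃗/m: LHS [L T^-2], RHS [L T^-2] ✓ — force (vector) divided by mass (scalar)
(C) p⃗ = m/v⃗: LHS [L M T^-1], RHS [L^-1 M T] ✗ — momentum is mass times velocity; should be mv⃗ (and division by a vector is undefined)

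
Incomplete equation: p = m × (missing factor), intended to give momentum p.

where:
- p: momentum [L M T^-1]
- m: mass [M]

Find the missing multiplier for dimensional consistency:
v (velocity), dimensions [L T^-1]

p has dimensions [L M T^-1] and m has dimensions [M].
The missing factor must have dimensions [L M T^-1] / [M] = [L T^-1], i.e. velocity (v).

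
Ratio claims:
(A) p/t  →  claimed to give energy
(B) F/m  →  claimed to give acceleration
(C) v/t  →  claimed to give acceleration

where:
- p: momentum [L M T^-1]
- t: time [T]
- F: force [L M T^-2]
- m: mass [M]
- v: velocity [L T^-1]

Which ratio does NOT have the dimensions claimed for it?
(A) p/t does not give energy

(A) p/t: [L M T^-2] ≠ energy [L^2 M T^-2] ✗
(B) F/m: [L T^-2] = acceleration [L T^-2] ✓
(C) v/t: [L T^-2] = acceleration [L T^-2] ✓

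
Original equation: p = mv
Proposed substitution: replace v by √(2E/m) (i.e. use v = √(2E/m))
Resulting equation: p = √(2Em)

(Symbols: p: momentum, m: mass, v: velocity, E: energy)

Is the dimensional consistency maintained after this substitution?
Yes

[v] = [L T^-1] and [√(2E/m)] = [L T^-1]. These match, so the substitution replaces a quantity by one of the same dimensions and the result p = √(2Em) has LHS [L M T^-1] vs RHS [L M T^-1] — still consistent.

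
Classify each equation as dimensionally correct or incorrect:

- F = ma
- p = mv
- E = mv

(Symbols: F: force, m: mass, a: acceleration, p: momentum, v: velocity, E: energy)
Dimensionally correct: F = ma, p = mv
Dimensionally incorrect: E = mv
Ordered (correct first, then incorrect): F = ma, p = mv, E = mv

- F = ma: LHS [L M T^-2], RHS [L M T^-2] → correct ✓
- p = mv: LHS [L M T^-1], RHS [L M T^-1] → correct ✓
- E = mv: LHS [L^2 M T^-2], RHS [L M T^-1] → incorrect ✗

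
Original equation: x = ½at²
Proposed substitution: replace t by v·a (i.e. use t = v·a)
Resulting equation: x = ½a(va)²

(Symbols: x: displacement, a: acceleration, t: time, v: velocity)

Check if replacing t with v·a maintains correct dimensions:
No

[t] = [T] and [v·a] = [L^2 T^-3]. These differ, so the substitution replaces a quantity by one of different dimensions and the result x = ½a(va)² has LHS [L] vs RHS [L^5 T^-8] — inconsistent.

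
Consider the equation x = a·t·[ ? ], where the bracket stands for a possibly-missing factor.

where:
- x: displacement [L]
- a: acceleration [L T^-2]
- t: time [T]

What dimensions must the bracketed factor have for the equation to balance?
[T] — time (e.g. t)

x has dimensions [L]; a·t has dimensions [L T^-1].
The bracketed factor must supply [L] / [L T^-1] = [T].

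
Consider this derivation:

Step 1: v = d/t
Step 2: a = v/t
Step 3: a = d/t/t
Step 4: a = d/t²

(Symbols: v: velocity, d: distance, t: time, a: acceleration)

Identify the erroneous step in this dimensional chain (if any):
No step introduces an error — all steps are dimensionally consistent.

Step 1: v = d/t → LHS [L T^-1], RHS [L T^-1] ✓
Step 2: a = v/t → LHS [L T^-2], RHS [L T^-2] ✓
Step 3: a = d/t/t → LHS [L T^-2], RHS [L T^-2] ✓
Step 4: a = d/t² → LHS [L T^-2], RHS [L T^-2] ✓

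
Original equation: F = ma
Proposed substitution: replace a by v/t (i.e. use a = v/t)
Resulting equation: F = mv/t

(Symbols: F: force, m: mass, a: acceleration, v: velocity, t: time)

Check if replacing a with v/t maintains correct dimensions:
Yes

[a] = [L T^-2] and [v/t] = [L T^-2]. These match, so the substitution replaces a quantity by one of the same dimensions and the result F = mv/t has LHS [L M T^-2] vs RHS [L M T^-2] — still consistent.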